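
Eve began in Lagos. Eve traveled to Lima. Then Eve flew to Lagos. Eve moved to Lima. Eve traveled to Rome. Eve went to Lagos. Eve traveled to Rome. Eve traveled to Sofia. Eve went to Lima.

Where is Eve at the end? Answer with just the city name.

Tracking Eve's location:
Start: Eve is in Lagos.
After move 1: Lagos -> Lima. Eve is in Lima.
After move 2: Lima -> Lagos. Eve is in Lagos.
After move 3: Lagos -> Lima. Eve is in Lima.
After move 4: Lima -> Rome. Eve is in Rome.
After move 5: Rome -> Lagos. Eve is in Lagos.
After move 6: Lagos -> Rome. Eve is in Rome.
After move 7: Rome -> Sofia. Eve is in Sofia.
After move 8: Sofia -> Lima. Eve is in Lima.

Answer: Lima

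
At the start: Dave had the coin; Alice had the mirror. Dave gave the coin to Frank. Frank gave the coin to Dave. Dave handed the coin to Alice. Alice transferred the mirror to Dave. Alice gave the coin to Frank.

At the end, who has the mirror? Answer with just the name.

Answer: Dave

Derivation:
Tracking all object holders:
Start: coin:Dave, mirror:Alice
Event 1 (give coin: Dave -> Frank). State: coin:Frank, mirror:Alice
Event 2 (give coin: Frank -> Dave). State: coin:Dave, mirror:Alice
Event 3 (give coin: Dave -> Alice). State: coin:Alice, mirror:Alice
Event 4 (give mirror: Alice -> Dave). State: coin:Alice, mirror:Dave
Event 5 (give coin: Alice -> Frank). State: coin:Frank, mirror:Dave

Final state: coin:Frank, mirror:Dave
The mirror is held by Dave.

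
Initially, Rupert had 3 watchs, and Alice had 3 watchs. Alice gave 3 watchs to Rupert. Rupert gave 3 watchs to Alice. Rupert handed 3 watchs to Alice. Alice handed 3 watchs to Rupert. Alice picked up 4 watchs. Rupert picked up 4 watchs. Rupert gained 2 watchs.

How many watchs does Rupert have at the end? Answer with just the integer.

Tracking counts step by step:
Start: Rupert=3, Alice=3
Event 1 (Alice -> Rupert, 3): Alice: 3 -> 0, Rupert: 3 -> 6. State: Rupert=6, Alice=0
Event 2 (Rupert -> Alice, 3): Rupert: 6 -> 3, Alice: 0 -> 3. State: Rupert=3, Alice=3
Event 3 (Rupert -> Alice, 3): Rupert: 3 -> 0, Alice: 3 -> 6. State: Rupert=0, Alice=6
Event 4 (Alice -> Rupert, 3): Alice: 6 -> 3, Rupert: 0 -> 3. State: Rupert=3, Alice=3
Event 5 (Alice +4): Alice: 3 -> 7. State: Rupert=3, Alice=7
Event 6 (Rupert +4): Rupert: 3 -> 7. State: Rupert=7, Alice=7
Event 7 (Rupert +2): Rupert: 7 -> 9. State: Rupert=9, Alice=7

Rupert's final count: 9

Answer: 9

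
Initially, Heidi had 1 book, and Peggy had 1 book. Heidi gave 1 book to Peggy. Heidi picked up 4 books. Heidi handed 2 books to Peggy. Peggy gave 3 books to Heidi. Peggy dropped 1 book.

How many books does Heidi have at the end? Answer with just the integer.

Answer: 5

Derivation:
Tracking counts step by step:
Start: Heidi=1, Peggy=1
Event 1 (Heidi -> Peggy, 1): Heidi: 1 -> 0, Peggy: 1 -> 2. State: Heidi=0, Peggy=2
Event 2 (Heidi +4): Heidi: 0 -> 4. State: Heidi=4, Peggy=2
Event 3 (Heidi -> Peggy, 2): Heidi: 4 -> 2, Peggy: 2 -> 4. State: Heidi=2, Peggy=4
Event 4 (Peggy -> Heidi, 3): Peggy: 4 -> 1, Heidi: 2 -> 5. State: Heidi=5, Peggy=1
Event 5 (Peggy -1): Peggy: 1 -> 0. State: Heidi=5, Peggy=0

Heidi's final count: 5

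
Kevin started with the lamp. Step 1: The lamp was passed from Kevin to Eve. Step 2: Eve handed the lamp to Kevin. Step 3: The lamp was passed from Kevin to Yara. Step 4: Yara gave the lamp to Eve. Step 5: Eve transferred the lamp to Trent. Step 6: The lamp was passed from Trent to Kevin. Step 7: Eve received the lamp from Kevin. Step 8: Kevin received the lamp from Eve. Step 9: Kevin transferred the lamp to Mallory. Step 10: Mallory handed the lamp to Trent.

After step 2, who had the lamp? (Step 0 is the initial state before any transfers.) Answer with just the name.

Answer: Kevin

Derivation:
Tracking the lamp holder through step 2:
After step 0 (start): Kevin
After step 1: Eve
After step 2: Kevin

At step 2, the holder is Kevin.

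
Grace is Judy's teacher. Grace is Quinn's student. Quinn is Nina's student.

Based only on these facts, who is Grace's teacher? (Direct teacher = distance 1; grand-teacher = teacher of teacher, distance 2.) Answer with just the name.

Reconstructing the teacher chain from the given facts:
  Nina -> Quinn -> Grace -> Judy
(each arrow means 'teacher of the next')
Positions in the chain (0 = top):
  position of Nina: 0
  position of Quinn: 1
  position of Grace: 2
  position of Judy: 3

Grace is at position 2; the teacher is 1 step up the chain, i.e. position 1: Quinn.

Answer: Quinn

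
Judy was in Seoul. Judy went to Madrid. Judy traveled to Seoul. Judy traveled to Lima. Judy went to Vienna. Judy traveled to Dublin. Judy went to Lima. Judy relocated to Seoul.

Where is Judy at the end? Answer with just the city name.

Answer: Seoul

Derivation:
Tracking Judy's location:
Start: Judy is in Seoul.
After move 1: Seoul -> Madrid. Judy is in Madrid.
After move 2: Madrid -> Seoul. Judy is in Seoul.
After move 3: Seoul -> Lima. Judy is in Lima.
After move 4: Lima -> Vienna. Judy is in Vienna.
After move 5: Vienna -> Dublin. Judy is in Dublin.
After move 6: Dublin -> Lima. Judy is in Lima.
After move 7: Lima -> Seoul. Judy is in Seoul.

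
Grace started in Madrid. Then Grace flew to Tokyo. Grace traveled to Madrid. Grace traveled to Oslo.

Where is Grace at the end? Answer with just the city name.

Answer: Oslo

Derivation:
Tracking Grace's location:
Start: Grace is in Madrid.
After move 1: Madrid -> Tokyo. Grace is in Tokyo.
After move 2: Tokyo -> Madrid. Grace is in Madrid.
After move 3: Madrid -> Oslo. Grace is in Oslo.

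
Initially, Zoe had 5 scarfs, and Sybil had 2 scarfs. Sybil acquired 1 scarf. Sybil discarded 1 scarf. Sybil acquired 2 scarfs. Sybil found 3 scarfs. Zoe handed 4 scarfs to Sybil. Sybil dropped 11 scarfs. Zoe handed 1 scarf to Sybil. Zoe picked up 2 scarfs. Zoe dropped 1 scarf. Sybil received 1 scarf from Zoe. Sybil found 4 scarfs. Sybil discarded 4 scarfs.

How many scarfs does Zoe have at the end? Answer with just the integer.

Tracking counts step by step:
Start: Zoe=5, Sybil=2
Event 1 (Sybil +1): Sybil: 2 -> 3. State: Zoe=5, Sybil=3
Event 2 (Sybil -1): Sybil: 3 -> 2. State: Zoe=5, Sybil=2
Event 3 (Sybil +2): Sybil: 2 -> 4. State: Zoe=5, Sybil=4
Event 4 (Sybil +3): Sybil: 4 -> 7. State: Zoe=5, Sybil=7
Event 5 (Zoe -> Sybil, 4): Zoe: 5 -> 1, Sybil: 7 -> 11. State: Zoe=1, Sybil=11
Event 6 (Sybil -11): Sybil: 11 -> 0. State: Zoe=1, Sybil=0
Event 7 (Zoe -> Sybil, 1): Zoe: 1 -> 0, Sybil: 0 -> 1. State: Zoe=0, Sybil=1
Event 8 (Zoe +2): Zoe: 0 -> 2. State: Zoe=2, Sybil=1
Event 9 (Zoe -1): Zoe: 2 -> 1. State: Zoe=1, Sybil=1
Event 10 (Zoe -> Sybil, 1): Zoe: 1 -> 0, Sybil: 1 -> 2. State: Zoe=0, Sybil=2
Event 11 (Sybil +4): Sybil: 2 -> 6. State: Zoe=0, Sybil=6
Event 12 (Sybil -4): Sybil: 6 -> 2. State: Zoe=0, Sybil=2

Zoe's final count: 0

Answer: 0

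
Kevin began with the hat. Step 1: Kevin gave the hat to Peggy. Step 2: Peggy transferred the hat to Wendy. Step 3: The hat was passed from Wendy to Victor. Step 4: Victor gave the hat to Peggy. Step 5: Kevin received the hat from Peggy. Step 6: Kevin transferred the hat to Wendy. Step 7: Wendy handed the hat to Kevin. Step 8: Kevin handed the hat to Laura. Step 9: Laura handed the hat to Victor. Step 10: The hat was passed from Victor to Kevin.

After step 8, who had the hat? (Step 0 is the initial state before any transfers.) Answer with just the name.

Answer: Laura

Derivation:
Tracking the hat holder through step 8:
After step 0 (start): Kevin
After step 1: Peggy
After step 2: Wendy
After step 3: Victor
After step 4: Peggy
After step 5: Kevin
After step 6: Wendy
After step 7: Kevin
After step 8: Laura

At step 8, the holder is Laura.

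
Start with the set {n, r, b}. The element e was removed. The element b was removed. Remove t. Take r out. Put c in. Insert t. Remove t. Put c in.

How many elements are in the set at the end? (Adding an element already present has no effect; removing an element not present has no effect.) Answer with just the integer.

Answer: 2

Derivation:
Tracking the set through each operation:
Start: {b, n, r}
Event 1 (remove e): not present, no change. Set: {b, n, r}
Event 2 (remove b): removed. Set: {n, r}
Event 3 (remove t): not present, no change. Set: {n, r}
Event 4 (remove r): removed. Set: {n}
Event 5 (add c): added. Set: {c, n}
Event 6 (add t): added. Set: {c, n, t}
Event 7 (remove t): removed. Set: {c, n}
Event 8 (add c): already present, no change. Set: {c, n}

Final set: {c, n} (size 2)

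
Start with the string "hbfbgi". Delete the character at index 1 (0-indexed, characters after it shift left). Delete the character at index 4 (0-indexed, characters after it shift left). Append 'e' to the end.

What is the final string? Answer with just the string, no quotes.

Applying each edit step by step:
Start: "hbfbgi"
Op 1 (delete idx 1 = 'b'): "hbfbgi" -> "hfbgi"
Op 2 (delete idx 4 = 'i'): "hfbgi" -> "hfbg"
Op 3 (append 'e'): "hfbg" -> "hfbge"

Answer: hfbge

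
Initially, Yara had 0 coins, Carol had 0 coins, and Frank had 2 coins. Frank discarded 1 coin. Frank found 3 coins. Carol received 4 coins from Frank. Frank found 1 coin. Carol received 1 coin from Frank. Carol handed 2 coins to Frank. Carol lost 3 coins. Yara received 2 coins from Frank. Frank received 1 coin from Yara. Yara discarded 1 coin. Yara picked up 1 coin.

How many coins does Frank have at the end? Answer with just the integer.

Answer: 1

Derivation:
Tracking counts step by step:
Start: Yara=0, Carol=0, Frank=2
Event 1 (Frank -1): Frank: 2 -> 1. State: Yara=0, Carol=0, Frank=1
Event 2 (Frank +3): Frank: 1 -> 4. State: Yara=0, Carol=0, Frank=4
Event 3 (Frank -> Carol, 4): Frank: 4 -> 0, Carol: 0 -> 4. State: Yara=0, Carol=4, Frank=0
Event 4 (Frank +1): Frank: 0 -> 1. State: Yara=0, Carol=4, Frank=1
Event 5 (Frank -> Carol, 1): Frank: 1 -> 0, Carol: 4 -> 5. State: Yara=0, Carol=5, Frank=0
Event 6 (Carol -> Frank, 2): Carol: 5 -> 3, Frank: 0 -> 2. State: Yara=0, Carol=3, Frank=2
Event 7 (Carol -3): Carol: 3 -> 0. State: Yara=0, Carol=0, Frank=2
Event 8 (Frank -> Yara, 2): Frank: 2 -> 0, Yara: 0 -> 2. State: Yara=2, Carol=0, Frank=0
Event 9 (Yara -> Frank, 1): Yara: 2 -> 1, Frank: 0 -> 1. State: Yara=1, Carol=0, Frank=1
Event 10 (Yara -1): Yara: 1 -> 0. State: Yara=0, Carol=0, Frank=1
Event 11 (Yara +1): Yara: 0 -> 1. State: Yara=1, Carol=0, Frank=1

Frank's final count: 1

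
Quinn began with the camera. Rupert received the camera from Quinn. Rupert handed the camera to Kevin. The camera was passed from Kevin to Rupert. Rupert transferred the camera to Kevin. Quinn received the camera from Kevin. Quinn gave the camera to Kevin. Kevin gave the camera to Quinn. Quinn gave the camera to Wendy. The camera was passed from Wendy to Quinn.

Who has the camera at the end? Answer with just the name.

Answer: Quinn

Derivation:
Tracking the camera through each event:
Start: Quinn has the camera.
After event 1: Rupert has the camera.
After event 2: Kevin has the camera.
After event 3: Rupert has the camera.
After event 4: Kevin has the camera.
After event 5: Quinn has the camera.
After event 6: Kevin has the camera.
After event 7: Quinn has the camera.
After event 8: Wendy has the camera.
After event 9: Quinn has the camera.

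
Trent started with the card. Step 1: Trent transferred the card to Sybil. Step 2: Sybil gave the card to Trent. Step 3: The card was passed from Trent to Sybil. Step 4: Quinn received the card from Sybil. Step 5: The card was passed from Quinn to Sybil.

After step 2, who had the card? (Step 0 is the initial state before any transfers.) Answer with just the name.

Answer: Trent

Derivation:
Tracking the card holder through step 2:
After step 0 (start): Trent
After step 1: Sybil
After step 2: Trent

At step 2, the holder is Trent.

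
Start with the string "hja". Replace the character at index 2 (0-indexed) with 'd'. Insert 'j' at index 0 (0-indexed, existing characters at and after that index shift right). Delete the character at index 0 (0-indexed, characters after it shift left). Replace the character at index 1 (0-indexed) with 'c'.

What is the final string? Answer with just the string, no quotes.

Answer: hcd

Derivation:
Applying each edit step by step:
Start: "hja"
Op 1 (replace idx 2: 'a' -> 'd'): "hja" -> "hjd"
Op 2 (insert 'j' at idx 0): "hjd" -> "jhjd"
Op 3 (delete idx 0 = 'j'): "jhjd" -> "hjd"
Op 4 (replace idx 1: 'j' -> 'c'): "hjd" -> "hcd"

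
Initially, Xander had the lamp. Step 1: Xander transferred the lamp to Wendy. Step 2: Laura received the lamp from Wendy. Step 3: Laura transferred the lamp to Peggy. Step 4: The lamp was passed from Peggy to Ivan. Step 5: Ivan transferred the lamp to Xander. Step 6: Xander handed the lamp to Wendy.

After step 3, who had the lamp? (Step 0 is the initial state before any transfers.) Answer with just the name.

Tracking the lamp holder through step 3:
After step 0 (start): Xander
After step 1: Wendy
After step 2: Laura
After step 3: Peggy

At step 3, the holder is Peggy.

Answer: Peggy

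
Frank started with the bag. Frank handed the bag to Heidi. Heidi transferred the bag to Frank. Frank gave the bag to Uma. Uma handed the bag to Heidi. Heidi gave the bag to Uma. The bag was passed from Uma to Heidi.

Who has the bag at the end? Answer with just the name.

Answer: Heidi

Derivation:
Tracking the bag through each event:
Start: Frank has the bag.
After event 1: Heidi has the bag.
After event 2: Frank has the bag.
After event 3: Uma has the bag.
After event 4: Heidi has the bag.
After event 5: Uma has the bag.
After event 6: Heidi has the bag.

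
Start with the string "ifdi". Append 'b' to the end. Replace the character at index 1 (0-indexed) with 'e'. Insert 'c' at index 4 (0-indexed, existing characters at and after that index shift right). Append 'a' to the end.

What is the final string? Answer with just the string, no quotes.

Answer: iedicba

Derivation:
Applying each edit step by step:
Start: "ifdi"
Op 1 (append 'b'): "ifdi" -> "ifdib"
Op 2 (replace idx 1: 'f' -> 'e'): "ifdib" -> "iedib"
Op 3 (insert 'c' at idx 4): "iedib" -> "iedicb"
Op 4 (append 'a'): "iedicb" -> "iedicba"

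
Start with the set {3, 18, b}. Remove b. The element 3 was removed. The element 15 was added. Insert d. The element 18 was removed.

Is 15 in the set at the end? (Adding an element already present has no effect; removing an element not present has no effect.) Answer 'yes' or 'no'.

Tracking the set through each operation:
Start: {18, 3, b}
Event 1 (remove b): removed. Set: {18, 3}
Event 2 (remove 3): removed. Set: {18}
Event 3 (add 15): added. Set: {15, 18}
Event 4 (add d): added. Set: {15, 18, d}
Event 5 (remove 18): removed. Set: {15, d}

Final set: {15, d} (size 2)
15 is in the final set.

Answer: yes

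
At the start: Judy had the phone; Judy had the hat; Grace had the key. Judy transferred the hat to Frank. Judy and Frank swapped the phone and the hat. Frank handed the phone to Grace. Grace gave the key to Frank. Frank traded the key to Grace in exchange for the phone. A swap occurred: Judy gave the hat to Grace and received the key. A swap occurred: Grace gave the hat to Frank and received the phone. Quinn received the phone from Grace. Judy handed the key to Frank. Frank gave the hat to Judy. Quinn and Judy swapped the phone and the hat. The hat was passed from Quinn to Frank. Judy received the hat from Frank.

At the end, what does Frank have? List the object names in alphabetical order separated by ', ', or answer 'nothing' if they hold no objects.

Answer: key

Derivation:
Tracking all object holders:
Start: phone:Judy, hat:Judy, key:Grace
Event 1 (give hat: Judy -> Frank). State: phone:Judy, hat:Frank, key:Grace
Event 2 (swap phone<->hat: now phone:Frank, hat:Judy). State: phone:Frank, hat:Judy, key:Grace
Event 3 (give phone: Frank -> Grace). State: phone:Grace, hat:Judy, key:Grace
Event 4 (give key: Grace -> Frank). State: phone:Grace, hat:Judy, key:Frank
Event 5 (swap key<->phone: now key:Grace, phone:Frank). State: phone:Frank, hat:Judy, key:Grace
Event 6 (swap hat<->key: now hat:Grace, key:Judy). State: phone:Frank, hat:Grace, key:Judy
Event 7 (swap hat<->phone: now hat:Frank, phone:Grace). State: phone:Grace, hat:Frank, key:Judy
Event 8 (give phone: Grace -> Quinn). State: phone:Quinn, hat:Frank, key:Judy
Event 9 (give key: Judy -> Frank). State: phone:Quinn, hat:Frank, key:Frank
Event 10 (give hat: Frank -> Judy). State: phone:Quinn, hat:Judy, key:Frank
Event 11 (swap phone<->hat: now phone:Judy, hat:Quinn). State: phone:Judy, hat:Quinn, key:Frank
Event 12 (give hat: Quinn -> Frank). State: phone:Judy, hat:Frank, key:Frank
Event 13 (give hat: Frank -> Judy). State: phone:Judy, hat:Judy, key:Frank

Final state: phone:Judy, hat:Judy, key:Frank
Frank holds: key.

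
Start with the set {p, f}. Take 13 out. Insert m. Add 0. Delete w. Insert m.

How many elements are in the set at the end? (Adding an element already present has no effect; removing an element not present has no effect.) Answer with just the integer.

Tracking the set through each operation:
Start: {f, p}
Event 1 (remove 13): not present, no change. Set: {f, p}
Event 2 (add m): added. Set: {f, m, p}
Event 3 (add 0): added. Set: {0, f, m, p}
Event 4 (remove w): not present, no change. Set: {0, f, m, p}
Event 5 (add m): already present, no change. Set: {0, f, m, p}

Final set: {0, f, m, p} (size 4)

Answer: 4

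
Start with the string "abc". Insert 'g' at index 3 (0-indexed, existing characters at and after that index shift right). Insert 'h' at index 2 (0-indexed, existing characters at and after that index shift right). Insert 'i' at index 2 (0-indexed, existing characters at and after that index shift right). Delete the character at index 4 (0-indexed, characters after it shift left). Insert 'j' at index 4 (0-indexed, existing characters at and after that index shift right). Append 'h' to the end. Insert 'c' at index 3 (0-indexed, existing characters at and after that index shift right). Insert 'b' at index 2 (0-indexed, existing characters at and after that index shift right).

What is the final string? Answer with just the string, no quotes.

Applying each edit step by step:
Start: "abc"
Op 1 (insert 'g' at idx 3): "abc" -> "abcg"
Op 2 (insert 'h' at idx 2): "abcg" -> "abhcg"
Op 3 (insert 'i' at idx 2): "abhcg" -> "abihcg"
Op 4 (delete idx 4 = 'c'): "abihcg" -> "abihg"
Op 5 (insert 'j' at idx 4): "abihg" -> "abihjg"
Op 6 (append 'h'): "abihjg" -> "abihjgh"
Op 7 (insert 'c' at idx 3): "abihjgh" -> "abichjgh"
Op 8 (insert 'b' at idx 2): "abichjgh" -> "abbichjgh"

Answer: abbichjgh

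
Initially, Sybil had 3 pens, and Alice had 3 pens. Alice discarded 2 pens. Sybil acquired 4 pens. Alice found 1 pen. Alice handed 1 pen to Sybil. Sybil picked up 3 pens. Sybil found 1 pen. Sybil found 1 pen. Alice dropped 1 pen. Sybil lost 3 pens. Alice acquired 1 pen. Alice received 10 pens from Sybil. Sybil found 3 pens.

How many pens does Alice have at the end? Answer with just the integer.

Answer: 11

Derivation:
Tracking counts step by step:
Start: Sybil=3, Alice=3
Event 1 (Alice -2): Alice: 3 -> 1. State: Sybil=3, Alice=1
Event 2 (Sybil +4): Sybil: 3 -> 7. State: Sybil=7, Alice=1
Event 3 (Alice +1): Alice: 1 -> 2. State: Sybil=7, Alice=2
Event 4 (Alice -> Sybil, 1): Alice: 2 -> 1, Sybil: 7 -> 8. State: Sybil=8, Alice=1
Event 5 (Sybil +3): Sybil: 8 -> 11. State: Sybil=11, Alice=1
Event 6 (Sybil +1): Sybil: 11 -> 12. State: Sybil=12, Alice=1
Event 7 (Sybil +1): Sybil: 12 -> 13. State: Sybil=13, Alice=1
Event 8 (Alice -1): Alice: 1 -> 0. State: Sybil=13, Alice=0
Event 9 (Sybil -3): Sybil: 13 -> 10. State: Sybil=10, Alice=0
Event 10 (Alice +1): Alice: 0 -> 1. State: Sybil=10, Alice=1
Event 11 (Sybil -> Alice, 10): Sybil: 10 -> 0, Alice: 1 -> 11. State: Sybil=0, Alice=11
Event 12 (Sybil +3): Sybil: 0 -> 3. State: Sybil=3, Alice=11

Alice's final count: 11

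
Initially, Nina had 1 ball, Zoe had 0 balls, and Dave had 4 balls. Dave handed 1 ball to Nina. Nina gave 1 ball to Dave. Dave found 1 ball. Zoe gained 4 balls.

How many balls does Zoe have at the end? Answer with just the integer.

Answer: 4

Derivation:
Tracking counts step by step:
Start: Nina=1, Zoe=0, Dave=4
Event 1 (Dave -> Nina, 1): Dave: 4 -> 3, Nina: 1 -> 2. State: Nina=2, Zoe=0, Dave=3
Event 2 (Nina -> Dave, 1): Nina: 2 -> 1, Dave: 3 -> 4. State: Nina=1, Zoe=0, Dave=4
Event 3 (Dave +1): Dave: 4 -> 5. State: Nina=1, Zoe=0, Dave=5
Event 4 (Zoe +4): Zoe: 0 -> 4. State: Nina=1, Zoe=4, Dave=5

Zoe's final count: 4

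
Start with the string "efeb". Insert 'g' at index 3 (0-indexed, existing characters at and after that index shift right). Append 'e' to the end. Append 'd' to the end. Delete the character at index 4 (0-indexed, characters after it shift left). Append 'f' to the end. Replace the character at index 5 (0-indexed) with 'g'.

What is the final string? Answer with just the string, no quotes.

Answer: efegegf

Derivation:
Applying each edit step by step:
Start: "efeb"
Op 1 (insert 'g' at idx 3): "efeb" -> "efegb"
Op 2 (append 'e'): "efegb" -> "efegbe"
Op 3 (append 'd'): "efegbe" -> "efegbed"
Op 4 (delete idx 4 = 'b'): "efegbed" -> "efeged"
Op 5 (append 'f'): "efeged" -> "efegedf"
Op 6 (replace idx 5: 'd' -> 'g'): "efegedf" -> "efegegf"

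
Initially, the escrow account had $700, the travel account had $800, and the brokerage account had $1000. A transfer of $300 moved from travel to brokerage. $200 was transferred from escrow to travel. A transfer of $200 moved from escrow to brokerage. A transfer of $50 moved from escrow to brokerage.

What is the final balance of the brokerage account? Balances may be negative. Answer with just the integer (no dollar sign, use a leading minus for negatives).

Tracking account balances step by step:
Start: escrow=700, travel=800, brokerage=1000
Event 1 (transfer 300 travel -> brokerage): travel: 800 - 300 = 500, brokerage: 1000 + 300 = 1300. Balances: escrow=700, travel=500, brokerage=1300
Event 2 (transfer 200 escrow -> travel): escrow: 700 - 200 = 500, travel: 500 + 200 = 700. Balances: escrow=500, travel=700, brokerage=1300
Event 3 (transfer 200 escrow -> brokerage): escrow: 500 - 200 = 300, brokerage: 1300 + 200 = 1500. Balances: escrow=300, travel=700, brokerage=1500
Event 4 (transfer 50 escrow -> brokerage): escrow: 300 - 50 = 250, brokerage: 1500 + 50 = 1550. Balances: escrow=250, travel=700, brokerage=1550

Final balance of brokerage: 1550

Answer: 1550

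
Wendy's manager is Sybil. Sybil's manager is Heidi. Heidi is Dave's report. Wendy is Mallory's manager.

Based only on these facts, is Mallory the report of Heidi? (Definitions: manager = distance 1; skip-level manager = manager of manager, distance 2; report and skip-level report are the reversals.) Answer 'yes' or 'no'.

Reconstructing the manager chain from the given facts:
  Dave -> Heidi -> Sybil -> Wendy -> Mallory
(each arrow means 'manager of the next')
Positions in the chain (0 = top):
  position of Dave: 0
  position of Heidi: 1
  position of Sybil: 2
  position of Wendy: 3
  position of Mallory: 4

Mallory is at position 4, Heidi is at position 1; signed distance (j - i) = -3.
'report' requires j - i = -1. Actual distance is -3, so the relation does NOT hold.

Answer: no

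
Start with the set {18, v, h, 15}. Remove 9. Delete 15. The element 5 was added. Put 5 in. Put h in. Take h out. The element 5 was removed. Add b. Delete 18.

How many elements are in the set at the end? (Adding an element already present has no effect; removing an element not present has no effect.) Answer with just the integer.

Answer: 2

Derivation:
Tracking the set through each operation:
Start: {15, 18, h, v}
Event 1 (remove 9): not present, no change. Set: {15, 18, h, v}
Event 2 (remove 15): removed. Set: {18, h, v}
Event 3 (add 5): added. Set: {18, 5, h, v}
Event 4 (add 5): already present, no change. Set: {18, 5, h, v}
Event 5 (add h): already present, no change. Set: {18, 5, h, v}
Event 6 (remove h): removed. Set: {18, 5, v}
Event 7 (remove 5): removed. Set: {18, v}
Event 8 (add b): added. Set: {18, b, v}
Event 9 (remove 18): removed. Set: {b, v}

Final set: {b, v} (size 2)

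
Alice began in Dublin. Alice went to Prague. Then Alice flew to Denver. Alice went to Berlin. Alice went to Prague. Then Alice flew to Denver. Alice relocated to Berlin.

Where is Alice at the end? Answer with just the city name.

Tracking Alice's location:
Start: Alice is in Dublin.
After move 1: Dublin -> Prague. Alice is in Prague.
After move 2: Prague -> Denver. Alice is in Denver.
After move 3: Denver -> Berlin. Alice is in Berlin.
After move 4: Berlin -> Prague. Alice is in Prague.
After move 5: Prague -> Denver. Alice is in Denver.
After move 6: Denver -> Berlin. Alice is in Berlin.

Answer: Berlin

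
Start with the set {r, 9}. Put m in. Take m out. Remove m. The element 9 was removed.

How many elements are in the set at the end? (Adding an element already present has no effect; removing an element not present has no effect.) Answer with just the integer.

Tracking the set through each operation:
Start: {9, r}
Event 1 (add m): added. Set: {9, m, r}
Event 2 (remove m): removed. Set: {9, r}
Event 3 (remove m): not present, no change. Set: {9, r}
Event 4 (remove 9): removed. Set: {r}

Final set: {r} (size 1)

Answer: 1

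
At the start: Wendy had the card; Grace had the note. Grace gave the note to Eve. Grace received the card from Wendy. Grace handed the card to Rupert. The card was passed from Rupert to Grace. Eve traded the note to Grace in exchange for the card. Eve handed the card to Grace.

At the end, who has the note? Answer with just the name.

Tracking all object holders:
Start: card:Wendy, note:Grace
Event 1 (give note: Grace -> Eve). State: card:Wendy, note:Eve
Event 2 (give card: Wendy -> Grace). State: card:Grace, note:Eve
Event 3 (give card: Grace -> Rupert). State: card:Rupert, note:Eve
Event 4 (give card: Rupert -> Grace). State: card:Grace, note:Eve
Event 5 (swap note<->card: now note:Grace, card:Eve). State: card:Eve, note:Grace
Event 6 (give card: Eve -> Grace). State: card:Grace, note:Grace

Final state: card:Grace, note:Grace
The note is held by Grace.

Answer: Grace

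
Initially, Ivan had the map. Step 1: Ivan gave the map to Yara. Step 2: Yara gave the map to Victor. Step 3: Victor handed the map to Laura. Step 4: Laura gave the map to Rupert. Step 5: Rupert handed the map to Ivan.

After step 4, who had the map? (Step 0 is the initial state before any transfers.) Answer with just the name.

Tracking the map holder through step 4:
After step 0 (start): Ivan
After step 1: Yara
After step 2: Victor
After step 3: Laura
After step 4: Rupert

At step 4, the holder is Rupert.

Answer: Rupert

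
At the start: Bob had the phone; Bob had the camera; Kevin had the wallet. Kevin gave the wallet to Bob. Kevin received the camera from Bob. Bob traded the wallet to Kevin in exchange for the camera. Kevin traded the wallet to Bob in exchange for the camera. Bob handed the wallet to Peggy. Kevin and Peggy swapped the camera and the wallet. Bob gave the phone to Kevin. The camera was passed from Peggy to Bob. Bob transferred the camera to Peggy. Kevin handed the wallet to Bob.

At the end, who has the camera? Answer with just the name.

Answer: Peggy

Derivation:
Tracking all object holders:
Start: phone:Bob, camera:Bob, wallet:Kevin
Event 1 (give wallet: Kevin -> Bob). State: phone:Bob, camera:Bob, wallet:Bob
Event 2 (give camera: Bob -> Kevin). State: phone:Bob, camera:Kevin, wallet:Bob
Event 3 (swap wallet<->camera: now wallet:Kevin, camera:Bob). State: phone:Bob, camera:Bob, wallet:Kevin
Event 4 (swap wallet<->camera: now wallet:Bob, camera:Kevin). State: phone:Bob, camera:Kevin, wallet:Bob
Event 5 (give wallet: Bob -> Peggy). State: phone:Bob, camera:Kevin, wallet:Peggy
Event 6 (swap camera<->wallet: now camera:Peggy, wallet:Kevin). State: phone:Bob, camera:Peggy, wallet:Kevin
Event 7 (give phone: Bob -> Kevin). State: phone:Kevin, camera:Peggy, wallet:Kevin
Event 8 (give camera: Peggy -> Bob). State: phone:Kevin, camera:Bob, wallet:Kevin
Event 9 (give camera: Bob -> Peggy). State: phone:Kevin, camera:Peggy, wallet:Kevin
Event 10 (give wallet: Kevin -> Bob). State: phone:Kevin, camera:Peggy, wallet:Bob

Final state: phone:Kevin, camera:Peggy, wallet:Bob
The camera is held by Peggy.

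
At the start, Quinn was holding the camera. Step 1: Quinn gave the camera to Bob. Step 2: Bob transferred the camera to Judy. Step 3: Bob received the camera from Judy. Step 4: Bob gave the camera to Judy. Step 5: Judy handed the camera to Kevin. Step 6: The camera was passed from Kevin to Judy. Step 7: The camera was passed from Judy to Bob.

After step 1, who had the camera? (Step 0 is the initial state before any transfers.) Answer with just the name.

Answer: Bob

Derivation:
Tracking the camera holder through step 1:
After step 0 (start): Quinn
After step 1: Bob

At step 1, the holder is Bob.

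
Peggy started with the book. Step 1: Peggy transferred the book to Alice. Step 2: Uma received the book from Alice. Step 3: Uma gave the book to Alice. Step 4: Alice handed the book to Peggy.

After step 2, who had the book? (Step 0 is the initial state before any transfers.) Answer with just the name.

Answer: Uma

Derivation:
Tracking the book holder through step 2:
After step 0 (start): Peggy
After step 1: Alice
After step 2: Uma

At step 2, the holder is Uma.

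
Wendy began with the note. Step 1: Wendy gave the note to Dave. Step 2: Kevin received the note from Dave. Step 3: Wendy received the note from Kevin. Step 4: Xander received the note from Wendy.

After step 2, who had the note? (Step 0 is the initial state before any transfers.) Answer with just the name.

Answer: Kevin

Derivation:
Tracking the note holder through step 2:
After step 0 (start): Wendy
After step 1: Dave
After step 2: Kevin

At step 2, the holder is Kevin.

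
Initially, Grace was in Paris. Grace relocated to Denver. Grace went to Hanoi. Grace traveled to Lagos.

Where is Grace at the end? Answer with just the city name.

Tracking Grace's location:
Start: Grace is in Paris.
After move 1: Paris -> Denver. Grace is in Denver.
After move 2: Denver -> Hanoi. Grace is in Hanoi.
After move 3: Hanoi -> Lagos. Grace is in Lagos.

Answer: Lagos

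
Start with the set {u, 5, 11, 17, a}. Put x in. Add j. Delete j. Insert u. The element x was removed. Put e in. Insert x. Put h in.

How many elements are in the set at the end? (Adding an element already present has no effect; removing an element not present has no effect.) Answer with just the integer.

Tracking the set through each operation:
Start: {11, 17, 5, a, u}
Event 1 (add x): added. Set: {11, 17, 5, a, u, x}
Event 2 (add j): added. Set: {11, 17, 5, a, j, u, x}
Event 3 (remove j): removed. Set: {11, 17, 5, a, u, x}
Event 4 (add u): already present, no change. Set: {11, 17, 5, a, u, x}
Event 5 (remove x): removed. Set: {11, 17, 5, a, u}
Event 6 (add e): added. Set: {11, 17, 5, a, e, u}
Event 7 (add x): added. Set: {11, 17, 5, a, e, u, x}
Event 8 (add h): added. Set: {11, 17, 5, a, e, h, u, x}

Final set: {11, 17, 5, a, e, h, u, x} (size 8)

Answer: 8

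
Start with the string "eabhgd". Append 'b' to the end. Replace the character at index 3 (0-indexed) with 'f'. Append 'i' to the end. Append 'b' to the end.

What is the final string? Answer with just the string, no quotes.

Applying each edit step by step:
Start: "eabhgd"
Op 1 (append 'b'): "eabhgd" -> "eabhgdb"
Op 2 (replace idx 3: 'h' -> 'f'): "eabhgdb" -> "eabfgdb"
Op 3 (append 'i'): "eabfgdb" -> "eabfgdbi"
Op 4 (append 'b'): "eabfgdbi" -> "eabfgdbib"

Answer: eabfgdbib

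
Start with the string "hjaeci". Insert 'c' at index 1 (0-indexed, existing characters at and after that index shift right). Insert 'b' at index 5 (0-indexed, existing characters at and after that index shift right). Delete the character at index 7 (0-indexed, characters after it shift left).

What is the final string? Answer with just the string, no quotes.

Answer: hcjaebc

Derivation:
Applying each edit step by step:
Start: "hjaeci"
Op 1 (insert 'c' at idx 1): "hjaeci" -> "hcjaeci"
Op 2 (insert 'b' at idx 5): "hcjaeci" -> "hcjaebci"
Op 3 (delete idx 7 = 'i'): "hcjaebci" -> "hcjaebc"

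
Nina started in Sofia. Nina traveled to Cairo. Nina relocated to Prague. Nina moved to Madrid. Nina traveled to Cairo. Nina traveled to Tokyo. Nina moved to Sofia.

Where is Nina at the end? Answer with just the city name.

Tracking Nina's location:
Start: Nina is in Sofia.
After move 1: Sofia -> Cairo. Nina is in Cairo.
After move 2: Cairo -> Prague. Nina is in Prague.
After move 3: Prague -> Madrid. Nina is in Madrid.
After move 4: Madrid -> Cairo. Nina is in Cairo.
After move 5: Cairo -> Tokyo. Nina is in Tokyo.
After move 6: Tokyo -> Sofia. Nina is in Sofia.

Answer: Sofia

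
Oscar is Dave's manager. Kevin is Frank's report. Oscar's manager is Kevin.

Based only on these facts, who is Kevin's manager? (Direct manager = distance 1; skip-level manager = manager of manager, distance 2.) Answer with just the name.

Reconstructing the manager chain from the given facts:
  Frank -> Kevin -> Oscar -> Dave
(each arrow means 'manager of the next')
Positions in the chain (0 = top):
  position of Frank: 0
  position of Kevin: 1
  position of Oscar: 2
  position of Dave: 3

Kevin is at position 1; the manager is 1 step up the chain, i.e. position 0: Frank.

Answer: Frank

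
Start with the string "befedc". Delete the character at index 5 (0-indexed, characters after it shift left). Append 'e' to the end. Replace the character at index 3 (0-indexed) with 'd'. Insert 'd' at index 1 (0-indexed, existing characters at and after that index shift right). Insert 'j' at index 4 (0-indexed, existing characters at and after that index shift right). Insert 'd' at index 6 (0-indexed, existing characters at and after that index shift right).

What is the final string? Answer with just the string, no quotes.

Answer: bdefjddde

Derivation:
Applying each edit step by step:
Start: "befedc"
Op 1 (delete idx 5 = 'c'): "befedc" -> "befed"
Op 2 (append 'e'): "befed" -> "befede"
Op 3 (replace idx 3: 'e' -> 'd'): "befede" -> "befdde"
Op 4 (insert 'd' at idx 1): "befdde" -> "bdefdde"
Op 5 (insert 'j' at idx 4): "bdefdde" -> "bdefjdde"
Op 6 (insert 'd' at idx 6): "bdefjdde" -> "bdefjddde"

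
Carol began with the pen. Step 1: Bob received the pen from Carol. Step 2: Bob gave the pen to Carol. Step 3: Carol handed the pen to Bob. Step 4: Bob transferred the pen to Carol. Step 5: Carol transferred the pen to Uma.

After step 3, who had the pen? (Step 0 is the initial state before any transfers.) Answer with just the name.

Tracking the pen holder through step 3:
After step 0 (start): Carol
After step 1: Bob
After step 2: Carol
After step 3: Bob

At step 3, the holder is Bob.

Answer: Bob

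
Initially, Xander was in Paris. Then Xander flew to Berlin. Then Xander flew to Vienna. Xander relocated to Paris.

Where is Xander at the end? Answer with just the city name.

Answer: Paris

Derivation:
Tracking Xander's location:
Start: Xander is in Paris.
After move 1: Paris -> Berlin. Xander is in Berlin.
After move 2: Berlin -> Vienna. Xander is in Vienna.
After move 3: Vienna -> Paris. Xander is in Paris.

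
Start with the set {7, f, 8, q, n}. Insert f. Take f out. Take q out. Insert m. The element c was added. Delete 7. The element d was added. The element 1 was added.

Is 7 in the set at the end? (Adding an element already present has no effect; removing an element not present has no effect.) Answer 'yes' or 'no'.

Answer: no

Derivation:
Tracking the set through each operation:
Start: {7, 8, f, n, q}
Event 1 (add f): already present, no change. Set: {7, 8, f, n, q}
Event 2 (remove f): removed. Set: {7, 8, n, q}
Event 3 (remove q): removed. Set: {7, 8, n}
Event 4 (add m): added. Set: {7, 8, m, n}
Event 5 (add c): added. Set: {7, 8, c, m, n}
Event 6 (remove 7): removed. Set: {8, c, m, n}
Event 7 (add d): added. Set: {8, c, d, m, n}
Event 8 (add 1): added. Set: {1, 8, c, d, m, n}

Final set: {1, 8, c, d, m, n} (size 6)
7 is NOT in the final set.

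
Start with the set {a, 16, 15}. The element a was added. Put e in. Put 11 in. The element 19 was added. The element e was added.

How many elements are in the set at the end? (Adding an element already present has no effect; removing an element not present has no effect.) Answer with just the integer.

Answer: 6

Derivation:
Tracking the set through each operation:
Start: {15, 16, a}
Event 1 (add a): already present, no change. Set: {15, 16, a}
Event 2 (add e): added. Set: {15, 16, a, e}
Event 3 (add 11): added. Set: {11, 15, 16, a, e}
Event 4 (add 19): added. Set: {11, 15, 16, 19, a, e}
Event 5 (add e): already present, no change. Set: {11, 15, 16, 19, a, e}

Final set: {11, 15, 16, 19, a, e} (size 6)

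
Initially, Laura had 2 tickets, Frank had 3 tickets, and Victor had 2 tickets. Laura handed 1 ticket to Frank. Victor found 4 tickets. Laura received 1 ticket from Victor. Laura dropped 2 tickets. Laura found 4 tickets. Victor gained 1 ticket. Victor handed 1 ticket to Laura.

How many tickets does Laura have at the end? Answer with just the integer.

Answer: 5

Derivation:
Tracking counts step by step:
Start: Laura=2, Frank=3, Victor=2
Event 1 (Laura -> Frank, 1): Laura: 2 -> 1, Frank: 3 -> 4. State: Laura=1, Frank=4, Victor=2
Event 2 (Victor +4): Victor: 2 -> 6. State: Laura=1, Frank=4, Victor=6
Event 3 (Victor -> Laura, 1): Victor: 6 -> 5, Laura: 1 -> 2. State: Laura=2, Frank=4, Victor=5
Event 4 (Laura -2): Laura: 2 -> 0. State: Laura=0, Frank=4, Victor=5
Event 5 (Laura +4): Laura: 0 -> 4. State: Laura=4, Frank=4, Victor=5
Event 6 (Victor +1): Victor: 5 -> 6. State: Laura=4, Frank=4, Victor=6
Event 7 (Victor -> Laura, 1): Victor: 6 -> 5, Laura: 4 -> 5. State: Laura=5, Frank=4, Victor=5

Laura's final count: 5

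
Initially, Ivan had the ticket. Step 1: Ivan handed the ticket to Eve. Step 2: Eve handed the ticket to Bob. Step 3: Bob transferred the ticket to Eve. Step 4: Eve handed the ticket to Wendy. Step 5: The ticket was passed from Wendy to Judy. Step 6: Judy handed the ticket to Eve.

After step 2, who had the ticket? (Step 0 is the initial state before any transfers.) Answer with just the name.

Answer: Bob

Derivation:
Tracking the ticket holder through step 2:
After step 0 (start): Ivan
After step 1: Eve
After step 2: Bob

At step 2, the holder is Bob.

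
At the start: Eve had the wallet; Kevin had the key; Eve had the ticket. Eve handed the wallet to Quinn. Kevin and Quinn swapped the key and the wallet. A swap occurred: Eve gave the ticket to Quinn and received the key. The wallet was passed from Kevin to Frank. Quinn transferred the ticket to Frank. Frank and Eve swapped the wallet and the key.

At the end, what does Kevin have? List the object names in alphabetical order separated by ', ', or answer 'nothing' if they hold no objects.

Answer: nothing

Derivation:
Tracking all object holders:
Start: wallet:Eve, key:Kevin, ticket:Eve
Event 1 (give wallet: Eve -> Quinn). State: wallet:Quinn, key:Kevin, ticket:Eve
Event 2 (swap key<->wallet: now key:Quinn, wallet:Kevin). State: wallet:Kevin, key:Quinn, ticket:Eve
Event 3 (swap ticket<->key: now ticket:Quinn, key:Eve). State: wallet:Kevin, key:Eve, ticket:Quinn
Event 4 (give wallet: Kevin -> Frank). State: wallet:Frank, key:Eve, ticket:Quinn
Event 5 (give ticket: Quinn -> Frank). State: wallet:Frank, key:Eve, ticket:Frank
Event 6 (swap wallet<->key: now wallet:Eve, key:Frank). State: wallet:Eve, key:Frank, ticket:Frank

Final state: wallet:Eve, key:Frank, ticket:Frank
Kevin holds: (nothing).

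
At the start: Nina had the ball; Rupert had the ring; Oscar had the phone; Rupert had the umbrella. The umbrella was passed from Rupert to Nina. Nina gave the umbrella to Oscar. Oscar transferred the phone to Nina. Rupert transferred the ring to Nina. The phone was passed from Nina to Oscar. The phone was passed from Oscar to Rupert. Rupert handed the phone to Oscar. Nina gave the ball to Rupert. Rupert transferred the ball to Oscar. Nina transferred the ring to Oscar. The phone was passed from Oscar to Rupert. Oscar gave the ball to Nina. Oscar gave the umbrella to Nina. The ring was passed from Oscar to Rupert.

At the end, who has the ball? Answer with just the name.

Tracking all object holders:
Start: ball:Nina, ring:Rupert, phone:Oscar, umbrella:Rupert
Event 1 (give umbrella: Rupert -> Nina). State: ball:Nina, ring:Rupert, phone:Oscar, umbrella:Nina
Event 2 (give umbrella: Nina -> Oscar). State: ball:Nina, ring:Rupert, phone:Oscar, umbrella:Oscar
Event 3 (give phone: Oscar -> Nina). State: ball:Nina, ring:Rupert, phone:Nina, umbrella:Oscar
Event 4 (give ring: Rupert -> Nina). State: ball:Nina, ring:Nina, phone:Nina, umbrella:Oscar
Event 5 (give phone: Nina -> Oscar). State: ball:Nina, ring:Nina, phone:Oscar, umbrella:Oscar
Event 6 (give phone: Oscar -> Rupert). State: ball:Nina, ring:Nina, phone:Rupert, umbrella:Oscar
Event 7 (give phone: Rupert -> Oscar). State: ball:Nina, ring:Nina, phone:Oscar, umbrella:Oscar
Event 8 (give ball: Nina -> Rupert). State: ball:Rupert, ring:Nina, phone:Oscar, umbrella:Oscar
Event 9 (give ball: Rupert -> Oscar). State: ball:Oscar, ring:Nina, phone:Oscar, umbrella:Oscar
Event 10 (give ring: Nina -> Oscar). State: ball:Oscar, ring:Oscar, phone:Oscar, umbrella:Oscar
Event 11 (give phone: Oscar -> Rupert). State: ball:Oscar, ring:Oscar, phone:Rupert, umbrella:Oscar
Event 12 (give ball: Oscar -> Nina). State: ball:Nina, ring:Oscar, phone:Rupert, umbrella:Oscar
Event 13 (give umbrella: Oscar -> Nina). State: ball:Nina, ring:Oscar, phone:Rupert, umbrella:Nina
Event 14 (give ring: Oscar -> Rupert). State: ball:Nina, ring:Rupert, phone:Rupert, umbrella:Nina

Final state: ball:Nina, ring:Rupert, phone:Rupert, umbrella:Nina
The ball is held by Nina.

Answer: Nina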